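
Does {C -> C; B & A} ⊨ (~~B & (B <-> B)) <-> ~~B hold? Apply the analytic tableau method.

Initial set: {(C -> C); (B & A); ~((~~B & (B <-> B)) <-> ~~B)}.
(B & A): α-rule — add B, A.
(C -> C): β-rule — branch into ~C  //  C.
  branch 1 (add ~C):
    ~((~~B & (B <-> B)) <-> ~~B): β-rule — branch into (~~B & (B <-> B)), ~~~B  //  ~(~~B & (B <-> B)), ~~B.
      branch 1.1 (add (~~B & (B <-> B)), ~~~B):
        (~~B & (B <-> B)): α-rule — add ~~B, (B <-> B).
        ~~~B: drop double negation, giving ~B.
        × closes — contains both B and ~B.
      branch 1.2 (add ~(~~B & (B <-> B)), ~~B):
        ~~B: drop double negation, giving B.
        ~(~~B & (B <-> B)): β-rule — branch into ~~~B  //  ~(B <-> B).
          branch 1.2.1 (add ~~~B):
            ~~~B: drop double negation, giving ~B.
            × closes — contains both B and ~B.
          branch 1.2.2 (add ~(B <-> B)):
            ~(B <-> B): β-rule — branch into B, ~B  //  ~B, B.
              branch 1.2.2.1 (add B, ~B):
                × closes — contains both B and ~B.
              branch 1.2.2.2 (add ~B, B):
                × closes — contains both B and ~B.
  branch 2 (add C):
    ~((~~B & (B <-> B)) <-> ~~B): β-rule — branch into (~~B & (B <-> B)), ~~~B  //  ~(~~B & (B <-> B)), ~~B.
      branch 2.1 (add (~~B & (B <-> B)), ~~~B):
        (~~B & (B <-> B)): α-rule — add ~~B, (B <-> B).
        ~~~B: drop double negation, giving ~B.
        × closes — contains both B and ~B.
      branch 2.2 (add ~(~~B & (B <-> B)), ~~B):
        ~~B: drop double negation, giving B.
        ~(~~B & (B <-> B)): β-rule — branch into ~~~B  //  ~(B <-> B).
          branch 2.2.1 (add ~~~B):
            ~~~B: drop double negation, giving ~B.
            × closes — contains both B and ~B.
          branch 2.2.2 (add ~(B <-> B)):
            ~(B <-> B): β-rule — branch into B, ~B  //  ~B, B.
              branch 2.2.2.1 (add B, ~B):
                × closes — contains both B and ~B.
              branch 2.2.2.2 (add ~B, B):
                × closes — contains both B and ~B.
All 8 branches close.
Every branch closed, so the premises entail the conclusion.

Yes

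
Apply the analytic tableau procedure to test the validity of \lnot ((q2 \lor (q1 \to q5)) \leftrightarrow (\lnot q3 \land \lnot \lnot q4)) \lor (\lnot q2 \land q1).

Assume the negation and expand:
Initial set: {\lnot (\lnot ((q2 \lor (q1 \to q5)) \leftrightarrow (\lnot q3 \land \lnot \lnot q4)) \lor (\lnot q2 \land q1))}.
\lnot (\lnot ((q2 \lor (q1 \to q5)) \leftrightarrow (\lnot q3 \land \lnot \lnot q4)) \lor (\lnot q2 \land q1)): α-rule — add \lnot \lnot ((q2 \lor (q1 \to q5)) \leftrightarrow (\lnot q3 \land \lnot \lnot q4)), \lnot (\lnot q2 \land q1).
\lnot \lnot ((q2 \lor (q1 \to q5)) \leftrightarrow (\lnot q3 \land \lnot \lnot q4)): β-rule — branch into (q2 \lor (q1 \to q5)), (\lnot q3 \land \lnot \lnot q4)  //  \lnot (q2 \lor (q1 \to q5)), \lnot (\lnot q3 \land \lnot \lnot q4).
  branch 1 (add (q2 \lor (q1 \to q5)), (\lnot q3 \land \lnot \lnot q4)):
    (\lnot q3 \land \lnot \lnot q4): α-rule — add \lnot q3, \lnot \lnot q4.
    \lnot \lnot q4: drop double negation, giving q4.
    \lnot (\lnot q2 \land q1): β-rule — branch into \lnot \lnot q2  //  \lnot q1.
      branch 1.1 (add \lnot \lnot q2):
        (q2 \lor (q1 \to q5)): β-rule — branch into q2  //  (q1 \to q5).
          branch 1.1.1 (add q2):
            ○ open, literals {q2=T, q3=F, q4=T}.
          branch 1.1.2 (add (q1 \to q5)):
            (q1 \to q5): β-rule — branch into \lnot q1  //  q5.
              branch 1.1.2.1 (add \lnot q1):
                ○ open, literals {q1=F, q2=T, q3=F, q4=T}.
              branch 1.1.2.2 (add q5):
                ○ open, literals {q2=T, q3=F, q4=T, q5=T}.
      branch 1.2 (add \lnot q1):
        (q2 \lor (q1 \to q5)): β-rule — branch into q2  //  (q1 \to q5).
          branch 1.2.1 (add q2):
            ○ open, literals {q1=F, q2=T, q3=F, q4=T}.
          branch 1.2.2 (add (q1 \to q5)):
            (q1 \to q5): β-rule — branch into \lnot q1  //  q5.
              branch 1.2.2.1 (add \lnot q1):
                ○ open, literals {q1=F, q3=F, q4=T}.
              branch 1.2.2.2 (add q5):
                ○ open, literals {q1=F, q3=F, q4=T, q5=T}.
  branch 2 (add \lnot (q2 \lor (q1 \to q5)), \lnot (\lnot q3 \land \lnot \lnot q4)):
    \lnot (q2 \lor (q1 \to q5)): α-rule — add \lnot q2, \lnot (q1 \to q5).
    \lnot (q1 \to q5): α-rule — add q1, \lnot q5.
    \lnot (\lnot q2 \land q1): β-rule — branch into \lnot \lnot q2  //  \lnot q1.
      branch 2.1 (add \lnot \lnot q2):
        × closes — contains both q2 and \lnot q2.
      branch 2.2 (add \lnot q1):
        × closes — contains both q1 and \lnot q1.
2 branches closed, 6 open.
An open branch gives a countermodel: q2=T, q3=F, q4=T (unmentioned atoms arbitrary); under it the original formula is false.

Not valid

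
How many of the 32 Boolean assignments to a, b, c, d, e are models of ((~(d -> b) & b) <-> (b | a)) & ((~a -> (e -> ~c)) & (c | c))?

2

Initial set: {(((~(d -> b) & b) <-> (b | a)) & ((~a -> (e -> ~c)) & (c | c)))}.
(((~(d -> b) & b) <-> (b | a)) & ((~a -> (e -> ~c)) & (c | c))): α-rule — add ((~(d -> b) & b) <-> (b | a)), ((~a -> (e -> ~c)) & (c | c)).
((~a -> (e -> ~c)) & (c | c)): α-rule — add (~a -> (e -> ~c)), (c | c).
((~(d -> b) & b) <-> (b | a)): β-rule — branch into (~(d -> b) & b), (b | a)  //  ~(~(d -> b) & b), ~(b | a).
  branch 1 (add (~(d -> b) & b), (b | a)):
    (~(d -> b) & b): α-rule — add ~(d -> b), b.
    ~(d -> b): α-rule — add d, ~b.
    × closes — contains both b and ~b.
  branch 2 (add ~(~(d -> b) & b), ~(b | a)):
    ~(b | a): α-rule — add ~b, ~a.
    (~a -> (e -> ~c)): β-rule — branch into ~~a  //  (e -> ~c).
      branch 2.1 (add ~~a):
        × closes — contains both a and ~a.
      branch 2.2 (add (e -> ~c)):
        (c | c): β-rule — branch into c  //  c.
          branch 2.2.1 (add c):
            ~(~(d -> b) & b): β-rule — branch into ~~(d -> b)  //  ~b.
              branch 2.2.1.1 (add ~~(d -> b)):
                (e -> ~c): β-rule — branch into ~e  //  ~c.
                  branch 2.2.1.1.1 (add ~e):
                    ~~(d -> b): β-rule — branch into ~d  //  b.
                      branch 2.2.1.1.1.1 (add ~d):
                        ○ open, literals {a=0, b=0, c=1, d=0, e=0}.
                      branch 2.2.1.1.1.2 (add b):
                        × closes — contains both b and ~b.
                  branch 2.2.1.1.2 (add ~c):
                    × closes — contains both c and ~c.
              branch 2.2.1.2 (add ~b):
                (e -> ~c): β-rule — branch into ~e  //  ~c.
                  branch 2.2.1.2.1 (add ~e):
                    ○ open, literals {a=0, b=0, c=1, e=0}.
                  branch 2.2.1.2.2 (add ~c):
                    × closes — contains both c and ~c.
          branch 2.2.2 (add c):
            ~(~(d -> b) & b): β-rule — branch into ~~(d -> b)  //  ~b.
              branch 2.2.2.1 (add ~~(d -> b)):
                (e -> ~c): β-rule — branch into ~e  //  ~c.
                  branch 2.2.2.1.1 (add ~e):
                    ~~(d -> b): β-rule — branch into ~d  //  b.
                      branch 2.2.2.1.1.1 (add ~d):
                        ○ open, literals {a=0, b=0, c=1, d=0, e=0}.
                      branch 2.2.2.1.1.2 (add b):
                        × closes — contains both b and ~b.
                  branch 2.2.2.1.2 (add ~c):
                    × closes — contains both c and ~c.
              branch 2.2.2.2 (add ~b):
                (e -> ~c): β-rule — branch into ~e  //  ~c.
                  branch 2.2.2.2.1 (add ~e):
                    ○ open, literals {a=0, b=0, c=1, e=0}.
                  branch 2.2.2.2.2 (add ~c):
                    × closes — contains both c and ~c.
8 branches closed, 4 open.
Each open branch fixes some atoms; the unmentioned ones are free. Counting distinct full assignments: branch {a=0, b=0, c=1, d=0, e=0} (none free) contributes 1 new; branch {a=0, b=0, c=1, e=0} (d) contributes 1 new; branch {a=0, b=0, c=1, d=0, e=0} (none free) contributes 0 new; branch {a=0, b=0, c=1, e=0} (d) contributes 0 new. Total: 2.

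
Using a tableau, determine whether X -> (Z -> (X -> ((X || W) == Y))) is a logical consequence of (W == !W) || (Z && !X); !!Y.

Yes

Initial set: {((W == !W) || (Z && !X)); !!Y; !(X -> (Z -> (X -> ((X || W) == Y))))}.
!!Y: drop double negation, giving Y.
!(X -> (Z -> (X -> ((X || W) == Y)))): α-rule — add X, !(Z -> (X -> ((X || W) == Y))).
!(Z -> (X -> ((X || W) == Y))): α-rule — add Z, !(X -> ((X || W) == Y)).
!(X -> ((X || W) == Y)): α-rule — add X, !((X || W) == Y).
((W == !W) || (Z && !X)): β-rule — branch into (W == !W)  //  (Z && !X).
  branch 1 (add (W == !W)):
    !((X || W) == Y): β-rule — branch into (X || W), !Y  //  !(X || W), Y.
      branch 1.1 (add (X || W), !Y):
        × closes — contains both Y and !Y.
      branch 1.2 (add !(X || W), Y):
        !(X || W): α-rule — add !X, !W.
        × closes — contains both X and !X.
  branch 2 (add (Z && !X)):
    (Z && !X): α-rule — add Z, !X.
    × closes — contains both X and !X.
All 3 branches close.
Every branch closed, so the premises entail the conclusion.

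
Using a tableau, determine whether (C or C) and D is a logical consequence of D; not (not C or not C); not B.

Initial set: {D; not (not C or not C); not B; not ((C or C) and D)}.
not (not C or not C): α-rule — add not not C, not not C.
not ((C or C) and D): β-rule — branch into not (C or C)  //  not D.
  branch 1 (add not (C or C)):
    not (C or C): α-rule — add not C, not C.
    × closes — contains both C and not C.
  branch 2 (add not D):
    × closes — contains both D and not D.
All 2 branches close.
Every branch closed, so the premises entail the conclusion.

Yes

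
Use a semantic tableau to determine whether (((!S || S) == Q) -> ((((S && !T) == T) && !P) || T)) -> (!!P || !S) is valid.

Assume the negation and expand:
Initial set: {!((((!S || S) == Q) -> ((((S && !T) == T) && !P) || T)) -> (!!P || !S))}.
!((((!S || S) == Q) -> ((((S && !T) == T) && !P) || T)) -> (!!P || !S)): α-rule — add (((!S || S) == Q) -> ((((S && !T) == T) && !P) || T)), !(!!P || !S).
!(!!P || !S): α-rule — add !!!P, !!S.
!!!P: drop double negation, giving !P.
(((!S || S) == Q) -> ((((S && !T) == T) && !P) || T)): β-rule — branch into !((!S || S) == Q)  //  ((((S && !T) == T) && !P) || T).
  branch 1 (add !((!S || S) == Q)):
    !((!S || S) == Q): β-rule — branch into (!S || S), !Q  //  !(!S || S), Q.
      branch 1.1 (add (!S || S), !Q):
        (!S || S): β-rule — branch into !S  //  S.
          branch 1.1.1 (add !S):
            × closes — contains both S and !S.
          branch 1.1.2 (add S):
            ○ open, literals {P=false, Q=false, S=true}.
      branch 1.2 (add !(!S || S), Q):
        !(!S || S): α-rule — add !!S, !S.
        × closes — contains both S and !S.
  branch 2 (add ((((S && !T) == T) && !P) || T)):
    ((((S && !T) == T) && !P) || T): β-rule — branch into (((S && !T) == T) && !P)  //  T.
      branch 2.1 (add (((S && !T) == T) && !P)):
        (((S && !T) == T) && !P): α-rule — add ((S && !T) == T), !P.
        ((S && !T) == T): β-rule — branch into (S && !T), T  //  !(S && !T), !T.
          branch 2.1.1 (add (S && !T), T):
            (S && !T): α-rule — add S, !T.
            × closes — contains both T and !T.
          branch 2.1.2 (add !(S && !T), !T):
            !(S && !T): β-rule — branch into !S  //  !!T.
              branch 2.1.2.1 (add !S):
                × closes — contains both S and !S.
              branch 2.1.2.2 (add !!T):
                × closes — contains both T and !T.
      branch 2.2 (add T):
        ○ open, literals {P=false, S=true, T=true}.
5 branches closed, 2 open.
An open branch gives a countermodel: P=false, Q=false, S=true (unmentioned atoms arbitrary); under it the original formula is false.

Not valid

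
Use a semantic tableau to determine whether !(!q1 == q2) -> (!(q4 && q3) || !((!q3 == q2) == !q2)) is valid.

Not valid

Assume the negation and expand:
Initial set: {!(!(!q1 == q2) -> (!(q4 && q3) || !((!q3 == q2) == !q2)))}.
!(!(!q1 == q2) -> (!(q4 && q3) || !((!q3 == q2) == !q2))): α-rule — add !(!q1 == q2), !(!(q4 && q3) || !((!q3 == q2) == !q2)).
!(!(q4 && q3) || !((!q3 == q2) == !q2)): α-rule — add !!(q4 && q3), !!((!q3 == q2) == !q2).
!!(q4 && q3): α-rule — add q4, q3.
!(!q1 == q2): β-rule — branch into !q1, !q2  //  !!q1, q2.
  branch 1 (add !q1, !q2):
    !!((!q3 == q2) == !q2): β-rule — branch into (!q3 == q2), !q2  //  !(!q3 == q2), !!q2.
      branch 1.1 (add (!q3 == q2), !q2):
        (!q3 == q2): β-rule — branch into !q3, q2  //  !!q3, !q2.
          branch 1.1.1 (add !q3, q2):
            × closes — contains both q3 and !q3.
          branch 1.1.2 (add !!q3, !q2):
            ○ open, literals {q1=F, q2=F, q3=T, q4=T}.
      branch 1.2 (add !(!q3 == q2), !!q2):
        × closes — contains both q2 and !q2.
  branch 2 (add !!q1, q2):
    !!((!q3 == q2) == !q2): β-rule — branch into (!q3 == q2), !q2  //  !(!q3 == q2), !!q2.
      branch 2.1 (add (!q3 == q2), !q2):
        × closes — contains both q2 and !q2.
      branch 2.2 (add !(!q3 == q2), !!q2):
        !(!q3 == q2): β-rule — branch into !q3, !q2  //  !!q3, q2.
          branch 2.2.1 (add !q3, !q2):
            × closes — contains both q3 and !q3.
          branch 2.2.2 (add !!q3, q2):
            ○ open, literals {q1=T, q2=T, q3=T, q4=T}.
4 branches closed, 2 open.
An open branch gives a countermodel: q1=F, q2=F, q3=T, q4=T (unmentioned atoms arbitrary); under it the original formula is false.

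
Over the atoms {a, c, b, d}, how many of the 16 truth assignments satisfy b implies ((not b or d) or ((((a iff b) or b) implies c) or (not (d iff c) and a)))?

14

Initial set: {(b implies ((not b or d) or ((((a iff b) or b) implies c) or (not (d iff c) and a))))}.
(b implies ((not b or d) or ((((a iff b) or b) implies c) or (not (d iff c) and a)))): β-rule — branch into not b  //  ((not b or d) or ((((a iff b) or b) implies c) or (not (d iff c) and a))).
  branch 1 (add not b):
    ○ open, literals {b=false}.
  branch 2 (add ((not b or d) or ((((a iff b) or b) implies c) or (not (d iff c) and a)))):
    ((not b or d) or ((((a iff b) or b) implies c) or (not (d iff c) and a))): β-rule — branch into (not b or d)  //  ((((a iff b) or b) implies c) or (not (d iff c) and a)).
      branch 2.1 (add (not b or d)):
        (not b or d): β-rule — branch into not b  //  d.
          branch 2.1.1 (add not b):
            ○ open, literals {b=false}.
          branch 2.1.2 (add d):
            ○ open, literals {d=true}.
      branch 2.2 (add ((((a iff b) or b) implies c) or (not (d iff c) and a))):
        ((((a iff b) or b) implies c) or (not (d iff c) and a)): β-rule — branch into (((a iff b) or b) implies c)  //  (not (d iff c) and a).
          branch 2.2.1 (add (((a iff b) or b) implies c)):
            (((a iff b) or b) implies c): β-rule — branch into not ((a iff b) or b)  //  c.
              branch 2.2.1.1 (add not ((a iff b) or b)):
                not ((a iff b) or b): α-rule — add not (a iff b), not b.
                not (a iff b): β-rule — branch into a, not b  //  not a, b.
                  branch 2.2.1.1.1 (add a, not b):
                    ○ open, literals {a=true, b=false}.
                  branch 2.2.1.1.2 (add not a, b):
                    × closes — contains both b and not b.
              branch 2.2.1.2 (add c):
                ○ open, literals {c=true}.
          branch 2.2.2 (add (not (d iff c) and a)):
            (not (d iff c) and a): α-rule — add not (d iff c), a.
            not (d iff c): β-rule — branch into d, not c  //  not d, c.
              branch 2.2.2.1 (add d, not c):
                ○ open, literals {a=true, c=false, d=true}.
              branch 2.2.2.2 (add not d, c):
                ○ open, literals {a=true, c=true, d=false}.
1 branch closed, 7 open.
Each open branch fixes some atoms; the unmentioned ones are free. Counting distinct full assignments: branch {b=false} (a, c, d) contributes 8 new; branch {b=false} (a, c, d) contributes 0 new; branch {d=true} (a, c, b) contributes 4 new; branch {a=true, b=false} (c, d) contributes 0 new; branch {c=true} (a, b, d) contributes 2 new; branch {a=true, c=false, d=true} (b) contributes 0 new; branch {a=true, c=true, d=false} (b) contributes 0 new. Total: 14.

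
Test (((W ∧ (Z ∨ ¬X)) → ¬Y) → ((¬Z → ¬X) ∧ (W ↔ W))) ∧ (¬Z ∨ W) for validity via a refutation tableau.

Assume the negation and expand:
Initial set: {¬((((W ∧ (Z ∨ ¬X)) → ¬Y) → ((¬Z → ¬X) ∧ (W ↔ W))) ∧ (¬Z ∨ W))}.
¬((((W ∧ (Z ∨ ¬X)) → ¬Y) → ((¬Z → ¬X) ∧ (W ↔ W))) ∧ (¬Z ∨ W)): β-rule — branch into ¬(((W ∧ (Z ∨ ¬X)) → ¬Y) → ((¬Z → ¬X) ∧ (W ↔ W)))  //  ¬(¬Z ∨ W).
  branch 1 (add ¬(((W ∧ (Z ∨ ¬X)) → ¬Y) → ((¬Z → ¬X) ∧ (W ↔ W)))):
    ¬(((W ∧ (Z ∨ ¬X)) → ¬Y) → ((¬Z → ¬X) ∧ (W ↔ W))): α-rule — add ((W ∧ (Z ∨ ¬X)) → ¬Y), ¬((¬Z → ¬X) ∧ (W ↔ W)).
    ((W ∧ (Z ∨ ¬X)) → ¬Y): β-rule — branch into ¬(W ∧ (Z ∨ ¬X))  //  ¬Y.
      branch 1.1 (add ¬(W ∧ (Z ∨ ¬X))):
        ¬((¬Z → ¬X) ∧ (W ↔ W)): β-rule — branch into ¬(¬Z → ¬X)  //  ¬(W ↔ W).
          branch 1.1.1 (add ¬(¬Z → ¬X)):
            ¬(¬Z → ¬X): α-rule — add ¬Z, ¬¬X.
            ¬(W ∧ (Z ∨ ¬X)): β-rule — branch into ¬W  //  ¬(Z ∨ ¬X).
              branch 1.1.1.1 (add ¬W):
                ○ open, literals {W=0, X=1, Z=0}.
              branch 1.1.1.2 (add ¬(Z ∨ ¬X)):
                ¬(Z ∨ ¬X): α-rule — add ¬Z, ¬¬X.
                ○ open, literals {X=1, Z=0}.
          branch 1.1.2 (add ¬(W ↔ W)):
            ¬(W ∧ (Z ∨ ¬X)): β-rule — branch into ¬W  //  ¬(Z ∨ ¬X).
              branch 1.1.2.1 (add ¬W):
                ¬(W ↔ W): β-rule — branch into W, ¬W  //  ¬W, W.
                  branch 1.1.2.1.1 (add W, ¬W):
                    × closes — contains both W and ¬W.
                  branch 1.1.2.1.2 (add ¬W, W):
                    × closes — contains both W and ¬W.
              branch 1.1.2.2 (add ¬(Z ∨ ¬X)):
                ¬(Z ∨ ¬X): α-rule — add ¬Z, ¬¬X.
                ¬(W ↔ W): β-rule — branch into W, ¬W  //  ¬W, W.
                  branch 1.1.2.2.1 (add W, ¬W):
                    × closes — contains both W and ¬W.
                  branch 1.1.2.2.2 (add ¬W, W):
                    × closes — contains both W and ¬W.
      branch 1.2 (add ¬Y):
        ¬((¬Z → ¬X) ∧ (W ↔ W)): β-rule — branch into ¬(¬Z → ¬X)  //  ¬(W ↔ W).
          branch 1.2.1 (add ¬(¬Z → ¬X)):
            ¬(¬Z → ¬X): α-rule — add ¬Z, ¬¬X.
            ○ open, literals {X=1, Y=0, Z=0}.
          branch 1.2.2 (add ¬(W ↔ W)):
            ¬(W ↔ W): β-rule — branch into W, ¬W  //  ¬W, W.
              branch 1.2.2.1 (add W, ¬W):
                × closes — contains both W and ¬W.
              branch 1.2.2.2 (add ¬W, W):
                × closes — contains both W and ¬W.
  branch 2 (add ¬(¬Z ∨ W)):
    ¬(¬Z ∨ W): α-rule — add ¬¬Z, ¬W.
    ○ open, literals {W=0, Z=1}.
6 branches closed, 4 open.
An open branch gives a countermodel: W=0, X=1, Z=0 (unmentioned atoms arbitrary); under it the original formula is false.

Not valid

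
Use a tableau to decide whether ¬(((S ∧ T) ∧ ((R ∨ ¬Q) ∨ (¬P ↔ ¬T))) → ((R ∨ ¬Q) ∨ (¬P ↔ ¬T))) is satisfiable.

Initial set: {¬(((S ∧ T) ∧ ((R ∨ ¬Q) ∨ (¬P ↔ ¬T))) → ((R ∨ ¬Q) ∨ (¬P ↔ ¬T)))}.
¬(((S ∧ T) ∧ ((R ∨ ¬Q) ∨ (¬P ↔ ¬T))) → ((R ∨ ¬Q) ∨ (¬P ↔ ¬T))): α-rule — add ((S ∧ T) ∧ ((R ∨ ¬Q) ∨ (¬P ↔ ¬T))), ¬((R ∨ ¬Q) ∨ (¬P ↔ ¬T)).
((S ∧ T) ∧ ((R ∨ ¬Q) ∨ (¬P ↔ ¬T))): α-rule — add (S ∧ T), ((R ∨ ¬Q) ∨ (¬P ↔ ¬T)).
¬((R ∨ ¬Q) ∨ (¬P ↔ ¬T)): α-rule — add ¬(R ∨ ¬Q), ¬(¬P ↔ ¬T).
(S ∧ T): α-rule — add S, T.
¬(R ∨ ¬Q): α-rule — add ¬R, ¬¬Q.
((R ∨ ¬Q) ∨ (¬P ↔ ¬T)): β-rule — branch into (R ∨ ¬Q)  //  (¬P ↔ ¬T).
  branch 1 (add (R ∨ ¬Q)):
    ¬(¬P ↔ ¬T): β-rule — branch into ¬P, ¬¬T  //  ¬¬P, ¬T.
      branch 1.1 (add ¬P, ¬¬T):
        (R ∨ ¬Q): β-rule — branch into R  //  ¬Q.
          branch 1.1.1 (add R):
            × closes — contains both R and ¬R.
          branch 1.1.2 (add ¬Q):
            × closes — contains both Q and ¬Q.
      branch 1.2 (add ¬¬P, ¬T):
        × closes — contains both T and ¬T.
  branch 2 (add (¬P ↔ ¬T)):
    ¬(¬P ↔ ¬T): β-rule — branch into ¬P, ¬¬T  //  ¬¬P, ¬T.
      branch 2.1 (add ¬P, ¬¬T):
        (¬P ↔ ¬T): β-rule — branch into ¬P, ¬T  //  ¬¬P, ¬¬T.
          branch 2.1.1 (add ¬P, ¬T):
            × closes — contains both T and ¬T.
          branch 2.1.2 (add ¬¬P, ¬¬T):
            × closes — contains both P and ¬P.
      branch 2.2 (add ¬¬P, ¬T):
        × closes — contains both T and ¬T.
All 6 branches close.
Every branch closed; the formula is unsatisfiable.

Unsatisfiable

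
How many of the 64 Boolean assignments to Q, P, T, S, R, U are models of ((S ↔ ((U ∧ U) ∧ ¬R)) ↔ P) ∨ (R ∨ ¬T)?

56

Initial set: {T (((S ↔ ((U ∧ U) ∧ ¬R)) ↔ P) ∨ (R ∨ ¬T))}.
T (((S ↔ ((U ∧ U) ∧ ¬R)) ↔ P) ∨ (R ∨ ¬T)): β-rule — branch into T ((S ↔ ((U ∧ U) ∧ ¬R)) ↔ P)  //  T (R ∨ ¬T).
  branch 1 (add T ((S ↔ ((U ∧ U) ∧ ¬R)) ↔ P)):
    T ((S ↔ ((U ∧ U) ∧ ¬R)) ↔ P): β-rule — branch into T (S ↔ ((U ∧ U) ∧ ¬R)), T P  //  F (S ↔ ((U ∧ U) ∧ ¬R)), F P.
      branch 1.1 (add T (S ↔ ((U ∧ U) ∧ ¬R)), T P):
        T (S ↔ ((U ∧ U) ∧ ¬R)): β-rule — branch into T S, T ((U ∧ U) ∧ ¬R)  //  F S, F ((U ∧ U) ∧ ¬R).
          branch 1.1.1 (add T S, T ((U ∧ U) ∧ ¬R)):
            T ((U ∧ U) ∧ ¬R): α-rule — add T (U ∧ U), T ¬R.
            T (U ∧ U): α-rule — add T U, T U.
            ○ open, literals {P=T, R=F, S=T, U=T}.
          branch 1.1.2 (add F S, F ((U ∧ U) ∧ ¬R)):
            F ((U ∧ U) ∧ ¬R): β-rule — branch into F (U ∧ U)  //  F ¬R.
              branch 1.1.2.1 (add F (U ∧ U)):
                F (U ∧ U): β-rule — branch into F U  //  F U.
                  branch 1.1.2.1.1 (add F U):
                    ○ open, literals {P=T, S=F, U=F}.
                  branch 1.1.2.1.2 (add F U):
                    ○ open, literals {P=T, S=F, U=F}.
              branch 1.1.2.2 (add F ¬R):
                ○ open, literals {P=T, R=T, S=F}.
      branch 1.2 (add F (S ↔ ((U ∧ U) ∧ ¬R)), F P):
        F (S ↔ ((U ∧ U) ∧ ¬R)): β-rule — branch into T S, F ((U ∧ U) ∧ ¬R)  //  F S, T ((U ∧ U) ∧ ¬R).
          branch 1.2.1 (add T S, F ((U ∧ U) ∧ ¬R)):
            F ((U ∧ U) ∧ ¬R): β-rule — branch into F (U ∧ U)  //  F ¬R.
              branch 1.2.1.1 (add F (U ∧ U)):
                F (U ∧ U): β-rule — branch into F U  //  F U.
                  branch 1.2.1.1.1 (add F U):
                    ○ open, literals {P=F, S=T, U=F}.
                  branch 1.2.1.1.2 (add F U):
                    ○ open, literals {P=F, S=T, U=F}.
              branch 1.2.1.2 (add F ¬R):
                ○ open, literals {P=F, R=T, S=T}.
          branch 1.2.2 (add F S, T ((U ∧ U) ∧ ¬R)):
            T ((U ∧ U) ∧ ¬R): α-rule — add T (U ∧ U), T ¬R.
            T (U ∧ U): α-rule — add T U, T U.
            ○ open, literals {P=F, R=F, S=F, U=T}.
  branch 2 (add T (R ∨ ¬T)):
    T (R ∨ ¬T): β-rule — branch into T R  //  T ¬T.
      branch 2.1 (add T R):
        ○ open, literals {R=T}.
      branch 2.2 (add T ¬T):
        ○ open, literals {T=F}.
0 branches closed, 10 open.
Each open branch fixes some atoms; the unmentioned ones are free. Counting distinct full assignments: branch {P=T, R=F, S=T, U=T} (Q, T) contributes 4 new; branch {P=T, S=F, U=F} (Q, T, R) contributes 8 new; branch {P=T, S=F, U=F} (Q, T, R) contributes 0 new; branch {P=T, R=T, S=F} (Q, T, U) contributes 4 new; branch {P=F, S=T, U=F} (Q, T, R) contributes 8 new; branch {P=F, S=T, U=F} (Q, T, R) contributes 0 new; branch {P=F, R=T, S=T} (Q, T, U) contributes 4 new; branch {P=F, R=F, S=F, U=T} (Q, T) contributes 4 new; branch {R=T} (Q, P, T, S, U) contributes 16 new; branch {T=F} (Q, P, S, R, U) contributes 8 new. Total: 56.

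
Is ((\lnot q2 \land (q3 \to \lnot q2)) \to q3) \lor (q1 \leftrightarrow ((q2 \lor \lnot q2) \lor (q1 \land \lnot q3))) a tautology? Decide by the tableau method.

Not valid

Assume the negation and expand:
Initial set: {\lnot (((\lnot q2 \land (q3 \to \lnot q2)) \to q3) \lor (q1 \leftrightarrow ((q2 \lor \lnot q2) \lor (q1 \land \lnot q3))))}.
\lnot (((\lnot q2 \land (q3 \to \lnot q2)) \to q3) \lor (q1 \leftrightarrow ((q2 \lor \lnot q2) \lor (q1 \land \lnot q3)))): α-rule — add \lnot ((\lnot q2 \land (q3 \to \lnot q2)) \to q3), \lnot (q1 \leftrightarrow ((q2 \lor \lnot q2) \lor (q1 \land \lnot q3))).
\lnot ((\lnot q2 \land (q3 \to \lnot q2)) \to q3): α-rule — add (\lnot q2 \land (q3 \to \lnot q2)), \lnot q3.
(\lnot q2 \land (q3 \to \lnot q2)): α-rule — add \lnot q2, (q3 \to \lnot q2).
\lnot (q1 \leftrightarrow ((q2 \lor \lnot q2) \lor (q1 \land \lnot q3))): β-rule — branch into q1, \lnot ((q2 \lor \lnot q2) \lor (q1 \land \lnot q3))  //  \lnot q1, ((q2 \lor \lnot q2) \lor (q1 \land \lnot q3)).
  branch 1 (add q1, \lnot ((q2 \lor \lnot q2) \lor (q1 \land \lnot q3))):
    \lnot ((q2 \lor \lnot q2) \lor (q1 \land \lnot q3)): α-rule — add \lnot (q2 \lor \lnot q2), \lnot (q1 \land \lnot q3).
    \lnot (q2 \lor \lnot q2): α-rule — add \lnot q2, \lnot \lnot q2.
    × closes — contains both q2 and \lnot q2.
  branch 2 (add \lnot q1, ((q2 \lor \lnot q2) \lor (q1 \land \lnot q3))):
    (q3 \to \lnot q2): β-rule — branch into \lnot q3  //  \lnot q2.
      branch 2.1 (add \lnot q3):
        ((q2 \lor \lnot q2) \lor (q1 \land \lnot q3)): β-rule — branch into (q2 \lor \lnot q2)  //  (q1 \land \lnot q3).
          branch 2.1.1 (add (q2 \lor \lnot q2)):
            (q2 \lor \lnot q2): β-rule — branch into q2  //  \lnot q2.
              branch 2.1.1.1 (add q2):
                × closes — contains both q2 and \lnot q2.
              branch 2.1.1.2 (add \lnot q2):
                ○ open, literals {q1=false, q2=false, q3=false}.
          branch 2.1.2 (add (q1 \land \lnot q3)):
            (q1 \land \lnot q3): α-rule — add q1, \lnot q3.
            × closes — contains both q1 and \lnot q1.
      branch 2.2 (add \lnot q2):
        ((q2 \lor \lnot q2) \lor (q1 \land \lnot q3)): β-rule — branch into (q2 \lor \lnot q2)  //  (q1 \land \lnot q3).
          branch 2.2.1 (add (q2 \lor \lnot q2)):
            (q2 \lor \lnot q2): β-rule — branch into q2  //  \lnot q2.
              branch 2.2.1.1 (add q2):
                × closes — contains both q2 and \lnot q2.
              branch 2.2.1.2 (add \lnot q2):
                ○ open, literals {q1=false, q2=false, q3=false}.
          branch 2.2.2 (add (q1 \land \lnot q3)):
            (q1 \land \lnot q3): α-rule — add q1, \lnot q3.
            × closes — contains both q1 and \lnot q1.
5 branches closed, 2 open.
An open branch gives a countermodel: q1=false, q2=false, q3=false (unmentioned atoms arbitrary); under it the original formula is false.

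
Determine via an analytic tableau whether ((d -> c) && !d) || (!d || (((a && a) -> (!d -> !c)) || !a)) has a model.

Satisfiable

Initial set: {(((d -> c) && !d) || (!d || (((a && a) -> (!d -> !c)) || !a)))}.
(((d -> c) && !d) || (!d || (((a && a) -> (!d -> !c)) || !a))): β-rule — branch into ((d -> c) && !d)  //  (!d || (((a && a) -> (!d -> !c)) || !a)).
  branch 1 (add ((d -> c) && !d)):
    ((d -> c) && !d): α-rule — add (d -> c), !d.
    (d -> c): β-rule — branch into !d  //  c.
      branch 1.1 (add !d):
        ○ open, literals {d=F}.
      branch 1.2 (add c):
        ○ open, literals {c=T, d=F}.
  branch 2 (add (!d || (((a && a) -> (!d -> !c)) || !a))):
    (!d || (((a && a) -> (!d -> !c)) || !a)): β-rule — branch into !d  //  (((a && a) -> (!d -> !c)) || !a).
      branch 2.1 (add !d):
        ○ open, literals {d=F}.
      branch 2.2 (add (((a && a) -> (!d -> !c)) || !a)):
        (((a && a) -> (!d -> !c)) || !a): β-rule — branch into ((a && a) -> (!d -> !c))  //  !a.
          branch 2.2.1 (add ((a && a) -> (!d -> !c))):
            ((a && a) -> (!d -> !c)): β-rule — branch into !(a && a)  //  (!d -> !c).
              branch 2.2.1.1 (add !(a && a)):
                !(a && a): β-rule — branch into !a  //  !a.
                  branch 2.2.1.1.1 (add !a):
                    ○ open, literals {a=F}.
                  branch 2.2.1.1.2 (add !a):
                    ○ open, literals {a=F}.
              branch 2.2.1.2 (add (!d -> !c)):
                (!d -> !c): β-rule — branch into !!d  //  !c.
                  branch 2.2.1.2.1 (add !!d):
                    ○ open, literals {d=T}.
                  branch 2.2.1.2.2 (add !c):
                    ○ open, literals {c=F}.
          branch 2.2.2 (add !a):
            ○ open, literals {a=F}.
0 branches closed, 8 open.
An open branch gives a satisfying assignment: d=F.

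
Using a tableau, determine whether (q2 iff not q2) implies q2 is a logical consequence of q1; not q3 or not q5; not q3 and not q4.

Yes

Initial set: {q1; (not q3 or not q5); (not q3 and not q4); not ((q2 iff not q2) implies q2)}.
(not q3 and not q4): α-rule — add not q3, not q4.
not ((q2 iff not q2) implies q2): α-rule — add (q2 iff not q2), not q2.
(not q3 or not q5): β-rule — branch into not q3  //  not q5.
  branch 1 (add not q3):
    (q2 iff not q2): β-rule — branch into q2, not q2  //  not q2, not not q2.
      branch 1.1 (add q2, not q2):
        × closes — contains both q2 and not q2.
      branch 1.2 (add not q2, not not q2):
        × closes — contains both q2 and not q2.
  branch 2 (add not q5):
    (q2 iff not q2): β-rule — branch into q2, not q2  //  not q2, not not q2.
      branch 2.1 (add q2, not q2):
        × closes — contains both q2 and not q2.
      branch 2.2 (add not q2, not not q2):
        × closes — contains both q2 and not q2.
All 4 branches close.
Every branch closed, so the premises entail the conclusion.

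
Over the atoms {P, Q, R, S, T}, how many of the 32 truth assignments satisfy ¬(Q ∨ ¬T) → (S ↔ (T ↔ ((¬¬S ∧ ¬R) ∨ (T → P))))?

29

Initial set: {(¬(Q ∨ ¬T) → (S ↔ (T ↔ ((¬¬S ∧ ¬R) ∨ (T → P)))))}.
(¬(Q ∨ ¬T) → (S ↔ (T ↔ ((¬¬S ∧ ¬R) ∨ (T → P))))): β-rule — branch into ¬¬(Q ∨ ¬T)  //  (S ↔ (T ↔ ((¬¬S ∧ ¬R) ∨ (T → P)))).
  branch 1 (add ¬¬(Q ∨ ¬T)):
    ¬¬(Q ∨ ¬T): β-rule — branch into Q  //  ¬T.
      branch 1.1 (add Q):
        ○ open, literals {Q=true}.
      branch 1.2 (add ¬T):
        ○ open, literals {T=false}.
  branch 2 (add (S ↔ (T ↔ ((¬¬S ∧ ¬R) ∨ (T → P))))):
    (S ↔ (T ↔ ((¬¬S ∧ ¬R) ∨ (T → P)))): β-rule — branch into S, (T ↔ ((¬¬S ∧ ¬R) ∨ (T → P)))  //  ¬S, ¬(T ↔ ((¬¬S ∧ ¬R) ∨ (T → P))).
      branch 2.1 (add S, (T ↔ ((¬¬S ∧ ¬R) ∨ (T → P)))):
        (T ↔ ((¬¬S ∧ ¬R) ∨ (T → P))): β-rule — branch into T, ((¬¬S ∧ ¬R) ∨ (T → P))  //  ¬T, ¬((¬¬S ∧ ¬R) ∨ (T → P)).
          branch 2.1.1 (add T, ((¬¬S ∧ ¬R) ∨ (T → P))):
            ((¬¬S ∧ ¬R) ∨ (T → P)): β-rule — branch into (¬¬S ∧ ¬R)  //  (T → P).
              branch 2.1.1.1 (add (¬¬S ∧ ¬R)):
                (¬¬S ∧ ¬R): α-rule — add ¬¬S, ¬R.
                ¬¬S: drop double negation, giving S.
                ○ open, literals {R=false, S=true, T=true}.
              branch 2.1.1.2 (add (T → P)):
                (T → P): β-rule — branch into ¬T  //  P.
                  branch 2.1.1.2.1 (add ¬T):
                    × closes — contains both T and ¬T.
                  branch 2.1.1.2.2 (add P):
                    ○ open, literals {P=true, S=true, T=true}.
          branch 2.1.2 (add ¬T, ¬((¬¬S ∧ ¬R) ∨ (T → P))):
            ¬((¬¬S ∧ ¬R) ∨ (T → P)): α-rule — add ¬(¬¬S ∧ ¬R), ¬(T → P).
            ¬(T → P): α-rule — add T, ¬P.
            × closes — contains both T and ¬T.
      branch 2.2 (add ¬S, ¬(T ↔ ((¬¬S ∧ ¬R) ∨ (T → P)))):
        ¬(T ↔ ((¬¬S ∧ ¬R) ∨ (T → P))): β-rule — branch into T, ¬((¬¬S ∧ ¬R) ∨ (T → P))  //  ¬T, ((¬¬S ∧ ¬R) ∨ (T → P)).
          branch 2.2.1 (add T, ¬((¬¬S ∧ ¬R) ∨ (T → P))):
            ¬((¬¬S ∧ ¬R) ∨ (T → P)): α-rule — add ¬(¬¬S ∧ ¬R), ¬(T → P).
            ¬(T → P): α-rule — add T, ¬P.
            ¬(¬¬S ∧ ¬R): β-rule — branch into ¬¬¬S  //  ¬¬R.
              branch 2.2.1.1 (add ¬¬¬S):
                ¬¬¬S: drop double negation, giving ¬S.
                ○ open, literals {P=false, S=false, T=true}.
              branch 2.2.1.2 (add ¬¬R):
                ○ open, literals {P=false, R=true, S=false, T=true}.
          branch 2.2.2 (add ¬T, ((¬¬S ∧ ¬R) ∨ (T → P))):
            ((¬¬S ∧ ¬R) ∨ (T → P)): β-rule — branch into (¬¬S ∧ ¬R)  //  (T → P).
              branch 2.2.2.1 (add (¬¬S ∧ ¬R)):
                (¬¬S ∧ ¬R): α-rule — add ¬¬S, ¬R.
                ¬¬S: drop double negation, giving S.
                × closes — contains both S and ¬S.
              branch 2.2.2.2 (add (T → P)):
                (T → P): β-rule — branch into ¬T  //  P.
                  branch 2.2.2.2.1 (add ¬T):
                    ○ open, literals {S=false, T=false}.
                  branch 2.2.2.2.2 (add P):
                    ○ open, literals {P=true, S=false, T=false}.
3 branches closed, 8 open.
Each open branch fixes some atoms; the unmentioned ones are free. Counting distinct full assignments: branch {Q=true} (P, R, S, T) contributes 16 new; branch {T=false} (P, Q, R, S) contributes 8 new; branch {R=false, S=true, T=true} (P, Q) contributes 2 new; branch {P=true, S=true, T=true} (Q, R) contributes 1 new; branch {P=false, S=false, T=true} (Q, R) contributes 2 new; branch {P=false, R=true, S=false, T=true} (Q) contributes 0 new; branch {S=false, T=false} (P, Q, R) contributes 0 new; branch {P=true, S=false, T=false} (Q, R) contributes 0 new. Total: 29.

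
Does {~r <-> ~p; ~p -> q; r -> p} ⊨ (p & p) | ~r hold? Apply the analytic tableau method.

Initial set: {(~r <-> ~p); (~p -> q); (r -> p); ~((p & p) | ~r)}.
~((p & p) | ~r): α-rule — add ~(p & p), ~~r.
(~r <-> ~p): β-rule — branch into ~r, ~p  //  ~~r, ~~p.
  branch 1 (add ~r, ~p):
    × closes — contains both r and ~r.
  branch 2 (add ~~r, ~~p):
    (~p -> q): β-rule — branch into ~~p  //  q.
      branch 2.1 (add ~~p):
        (r -> p): β-rule — branch into ~r  //  p.
          branch 2.1.1 (add ~r):
            × closes — contains both r and ~r.
          branch 2.1.2 (add p):
            ~(p & p): β-rule — branch into ~p  //  ~p.
              branch 2.1.2.1 (add ~p):
                × closes — contains both p and ~p.
              branch 2.1.2.2 (add ~p):
                × closes — contains both p and ~p.
      branch 2.2 (add q):
        (r -> p): β-rule — branch into ~r  //  p.
          branch 2.2.1 (add ~r):
            × closes — contains both r and ~r.
          branch 2.2.2 (add p):
            ~(p & p): β-rule — branch into ~p  //  ~p.
              branch 2.2.2.1 (add ~p):
                × closes — contains both p and ~p.
              branch 2.2.2.2 (add ~p):
                × closes — contains both p and ~p.
All 7 branches close.
Every branch closed, so the premises entail the conclusion.

Yes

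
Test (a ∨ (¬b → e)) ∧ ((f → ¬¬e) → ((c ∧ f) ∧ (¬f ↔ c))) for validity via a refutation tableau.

Assume the negation and expand:
Initial set: {F ((a ∨ (¬b → e)) ∧ ((f → ¬¬e) → ((c ∧ f) ∧ (¬f ↔ c))))}.
F ((a ∨ (¬b → e)) ∧ ((f → ¬¬e) → ((c ∧ f) ∧ (¬f ↔ c)))): β-rule — branch into F (a ∨ (¬b → e))  //  F ((f → ¬¬e) → ((c ∧ f) ∧ (¬f ↔ c))).
  branch 1 (add F (a ∨ (¬b → e))):
    F (a ∨ (¬b → e)): α-rule — add F a, F (¬b → e).
    F (¬b → e): α-rule — add T ¬b, F e.
    ○ open, literals {a=F, b=F, e=F}.
  branch 2 (add F ((f → ¬¬e) → ((c ∧ f) ∧ (¬f ↔ c)))):
    F ((f → ¬¬e) → ((c ∧ f) ∧ (¬f ↔ c))): α-rule — add T (f → ¬¬e), F ((c ∧ f) ∧ (¬f ↔ c)).
    T (f → ¬¬e): β-rule — branch into F f  //  T ¬¬e.
      branch 2.1 (add F f):
        F ((c ∧ f) ∧ (¬f ↔ c)): β-rule — branch into F (c ∧ f)  //  F (¬f ↔ c).
          branch 2.1.1 (add F (c ∧ f)):
            F (c ∧ f): β-rule — branch into F c  //  F f.
              branch 2.1.1.1 (add F c):
                ○ open, literals {c=F, f=F}.
              branch 2.1.1.2 (add F f):
                ○ open, literals {f=F}.
          branch 2.1.2 (add F (¬f ↔ c)):
            F (¬f ↔ c): β-rule — branch into T ¬f, F c  //  F ¬f, T c.
              branch 2.1.2.1 (add T ¬f, F c):
                ○ open, literals {c=F, f=F}.
              branch 2.1.2.2 (add F ¬f, T c):
                × closes — contains both f and ¬f.
      branch 2.2 (add T ¬¬e):
        T ¬¬e: drop double negation, giving T e.
        F ((c ∧ f) ∧ (¬f ↔ c)): β-rule — branch into F (c ∧ f)  //  F (¬f ↔ c).
          branch 2.2.1 (add F (c ∧ f)):
            F (c ∧ f): β-rule — branch into F c  //  F f.
              branch 2.2.1.1 (add F c):
                ○ open, literals {c=F, e=T}.
              branch 2.2.1.2 (add F f):
                ○ open, literals {e=T, f=F}.
          branch 2.2.2 (add F (¬f ↔ c)):
            F (¬f ↔ c): β-rule — branch into T ¬f, F c  //  F ¬f, T c.
              branch 2.2.2.1 (add T ¬f, F c):
                ○ open, literals {c=F, e=T, f=F}.
              branch 2.2.2.2 (add F ¬f, T c):
                ○ open, literals {c=T, e=T, f=T}.
1 branch closed, 8 open.
An open branch gives a countermodel: a=F, b=F, e=F (unmentioned atoms arbitrary); under it the original formula is false.

Not valid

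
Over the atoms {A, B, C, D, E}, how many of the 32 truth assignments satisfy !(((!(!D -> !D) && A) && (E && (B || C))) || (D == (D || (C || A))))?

Initial set: {!(((!(!D -> !D) && A) && (E && (B || C))) || (D == (D || (C || A))))}.
!(((!(!D -> !D) && A) && (E && (B || C))) || (D == (D || (C || A)))): α-rule — add !((!(!D -> !D) && A) && (E && (B || C))), !(D == (D || (C || A))).
!((!(!D -> !D) && A) && (E && (B || C))): β-rule — branch into !(!(!D -> !D) && A)  //  !(E && (B || C)).
  branch 1 (add !(!(!D -> !D) && A)):
    !(D == (D || (C || A))): β-rule — branch into D, !(D || (C || A))  //  !D, (D || (C || A)).
      branch 1.1 (add D, !(D || (C || A))):
        !(D || (C || A)): α-rule — add !D, !(C || A).
        × closes — contains both D and !D.
      branch 1.2 (add !D, (D || (C || A))):
        !(!(!D -> !D) && A): β-rule — branch into !!(!D -> !D)  //  !A.
          branch 1.2.1 (add !!(!D -> !D)):
            (D || (C || A)): β-rule — branch into D  //  (C || A).
              branch 1.2.1.1 (add D):
                × closes — contains both D and !D.
              branch 1.2.1.2 (add (C || A)):
                !!(!D -> !D): β-rule — branch into !!D  //  !D.
                  branch 1.2.1.2.1 (add !!D):
                    × closes — contains both D and !D.
                  branch 1.2.1.2.2 (add !D):
                    (C || A): β-rule — branch into C  //  A.
                      branch 1.2.1.2.2.1 (add C):
                        ○ open, literals {C=T, D=F}.
                      branch 1.2.1.2.2.2 (add A):
                        ○ open, literals {A=T, D=F}.
          branch 1.2.2 (add !A):
            (D || (C || A)): β-rule — branch into D  //  (C || A).
              branch 1.2.2.1 (add D):
                × closes — contains both D and !D.
              branch 1.2.2.2 (add (C || A)):
                (C || A): β-rule — branch into C  //  A.
                  branch 1.2.2.2.1 (add C):
                    ○ open, literals {A=F, C=T, D=F}.
                  branch 1.2.2.2.2 (add A):
                    × closes — contains both A and !A.
  branch 2 (add !(E && (B || C))):
    !(D == (D || (C || A))): β-rule — branch into D, !(D || (C || A))  //  !D, (D || (C || A)).
      branch 2.1 (add D, !(D || (C || A))):
        !(D || (C || A)): α-rule — add !D, !(C || A).
        × closes — contains both D and !D.
      branch 2.2 (add !D, (D || (C || A))):
        !(E && (B || C)): β-rule — branch into !E  //  !(B || C).
          branch 2.2.1 (add !E):
            (D || (C || A)): β-rule — branch into D  //  (C || A).
              branch 2.2.1.1 (add D):
                × closes — contains both D and !D.
              branch 2.2.1.2 (add (C || A)):
                (C || A): β-rule — branch into C  //  A.
                  branch 2.2.1.2.1 (add C):
                    ○ open, literals {C=T, D=F, E=F}.
                  branch 2.2.1.2.2 (add A):
                    ○ open, literals {A=T, D=F, E=F}.
          branch 2.2.2 (add !(B || C)):
            !(B || C): α-rule — add !B, !C.
            (D || (C || A)): β-rule — branch into D  //  (C || A).
              branch 2.2.2.1 (add D):
                × closes — contains both D and !D.
              branch 2.2.2.2 (add (C || A)):
                (C || A): β-rule — branch into C  //  A.
                  branch 2.2.2.2.1 (add C):
                    × closes — contains both C and !C.
                  branch 2.2.2.2.2 (add A):
                    ○ open, literals {A=T, B=F, C=F, D=F}.
9 branches closed, 6 open.
Each open branch fixes some atoms; the unmentioned ones are free. Counting distinct full assignments: branch {C=T, D=F} (A, B, E) contributes 8 new; branch {A=T, D=F} (B, C, E) contributes 4 new; branch {A=F, C=T, D=F} (B, E) contributes 0 new; branch {C=T, D=F, E=F} (A, B) contributes 0 new; branch {A=T, D=F, E=F} (B, C) contributes 0 new; branch {A=T, B=F, C=F, D=F} (E) contributes 0 new. Total: 12.

12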